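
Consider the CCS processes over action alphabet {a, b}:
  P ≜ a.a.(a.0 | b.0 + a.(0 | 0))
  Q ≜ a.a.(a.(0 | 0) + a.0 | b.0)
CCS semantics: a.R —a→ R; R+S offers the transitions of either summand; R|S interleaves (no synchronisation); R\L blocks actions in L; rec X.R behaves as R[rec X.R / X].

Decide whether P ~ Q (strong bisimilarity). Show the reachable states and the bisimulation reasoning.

P ~ Q

P's transition system — 6 states:
  u0 = a.a.(a.0 | b.0 + a.(0 | 0)) ⊢ ··a··> u1
  u1 = a.(a.0 | b.0 + a.(0 | 0)) ⊢ ··a··> u2
  u2 = a.0 | b.0 + a.(0 | 0) ⊢ ··a··> u3, ··a··> u4, ··b··> u5
  u3 = 0 | 0 ⊢ ·
  u4 = 0 | b.0 ⊢ ··b··> u3
  u5 = a.0 | 0 ⊢ ··a··> u3
Q's transition system — 6 states:
  v0 = a.a.(a.(0 | 0) + a.0 | b.0) ⊢ ··a··> v1
  v1 = a.(a.(0 | 0) + a.0 | b.0) ⊢ ··a··> v2
  v2 = a.(0 | 0) + a.0 | b.0 ⊢ ··a··> v3, ··a··> v4, ··b··> v5
  v3 = 0 | 0 ⊢ ·
  v4 = 0 | b.0 ⊢ ··b··> v3
  v5 = a.0 | 0 ⊢ ··a··> v3
Bisimilarity quotient blocks:
  B0 = {u0, v0}
  B1 = {u1, v1}
  B2 = {u2, v2}
  B3 = {u3, v3}
  B4 = {u4, v4}
  B5 = {u5, v5}
u0 ∈ B0, v0 ∈ B0 → same block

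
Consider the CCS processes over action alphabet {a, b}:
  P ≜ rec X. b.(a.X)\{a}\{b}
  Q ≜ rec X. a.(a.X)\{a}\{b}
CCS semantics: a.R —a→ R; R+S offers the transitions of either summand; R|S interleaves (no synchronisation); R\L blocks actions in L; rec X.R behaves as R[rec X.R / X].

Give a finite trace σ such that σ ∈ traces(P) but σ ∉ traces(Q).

P's transition system — 2 states:
  m0 = rec X. b.(a.X)\{a}\{b} → =b=> m1
  m1 = (a.(rec X. b.(a.X)\{a}\{b}))\{a}\{b} → deadlocked
Q's transition system — 2 states:
  n0 = rec X. a.(a.X)\{a}\{b} → =a=> n1
  n1 = (a.(rec X. a.(a.X)\{a}\{b}))\{a}\{b} → deadlocked
Trace ⟨b⟩ through P, begin at {m0}:
  step 1 (b): {m1}
  P completes σ.
Trace ⟨b⟩ through Q, begin at {n0}:
  step 1 (b): no successor for Q

b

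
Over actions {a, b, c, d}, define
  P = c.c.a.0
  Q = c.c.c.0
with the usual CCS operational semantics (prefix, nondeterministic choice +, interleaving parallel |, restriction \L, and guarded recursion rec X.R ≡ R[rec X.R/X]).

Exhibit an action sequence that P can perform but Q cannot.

cca

P's transition system — 4 states:
  m0 = c.c.a.0 :: --c--▸ m1
  m1 = c.a.0 :: --c--▸ m2
  m2 = a.0 :: --a--▸ m3
  m3 = 0 :: ·
Q's transition system — 4 states:
  n0 = c.c.c.0 :: --c--▸ n1
  n1 = c.c.0 :: --c--▸ n2
  n2 = c.0 :: --c--▸ n3
  n3 = 0 :: ·
Run σ = ⟨cca⟩ on P: start {m0}
  [1] c ⇒ {m1}
  [2] c ⇒ {m2}
  [3] a ⇒ {m3}
  — P admits the full trace.
Run σ = ⟨cca⟩ on Q: start {n0}
  [1] c ⇒ {n1}
  [2] c ⇒ {n2}
  [3] a ⇒ ∅ (Q stuck)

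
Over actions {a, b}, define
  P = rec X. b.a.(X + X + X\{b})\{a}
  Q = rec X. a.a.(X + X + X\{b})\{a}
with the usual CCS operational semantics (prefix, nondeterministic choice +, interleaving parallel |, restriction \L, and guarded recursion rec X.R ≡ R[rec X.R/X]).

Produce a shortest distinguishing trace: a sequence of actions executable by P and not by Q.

b

P's transition system — 4 states:
  p0 = rec X. b.a.(X + X + X\{b})\{a} :: ··b··> p1
  p1 = a.((rec X. b.a.(X + X + X\{b})\{a}) + (rec X. b.a.(X + X + X\{b})\{a}) + (rec X. b.a.(X + X + X\{b})\{a})\{b})\{a} :: ··a··> p2
  p2 = ((rec X. b.a.(X + X + X\{b})\{a}) + (rec X. b.a.(X + X + X\{b})\{a}) + (rec X. b.a.(X + X + X\{b})\{a})\{b})\{a} :: ··b··> p3
  p3 = (a.((rec X. b.a.(X + X + X\{b})\{a}) + (rec X. b.a.(X + X + X\{b})\{a}) + (rec X. b.a.(X + X + X\{b})\{a})\{b})\{a})\{a} :: stopped
Q's transition system — 3 states:
  q0 = rec X. a.a.(X + X + X\{b})\{a} :: ··a··> q1
  q1 = a.((rec X. a.a.(X + X + X\{b})\{a}) + (rec X. a.a.(X + X + X\{b})\{a}) + (rec X. a.a.(X + X + X\{b})\{a})\{b})\{a} :: ··a··> q2
  q2 = ((rec X. a.a.(X + X + X\{b})\{a}) + (rec X. a.a.(X + X + X\{b})\{a}) + (rec X. a.a.(X + X + X\{b})\{a})\{b})\{a} :: stopped
Executing b from P (initial set {p0}):
  after b @ step 1: {p1}
  — P admits the full trace.
Executing b from Q (initial set {q0}):
  after b @ step 1: ∅  — Q cannot continue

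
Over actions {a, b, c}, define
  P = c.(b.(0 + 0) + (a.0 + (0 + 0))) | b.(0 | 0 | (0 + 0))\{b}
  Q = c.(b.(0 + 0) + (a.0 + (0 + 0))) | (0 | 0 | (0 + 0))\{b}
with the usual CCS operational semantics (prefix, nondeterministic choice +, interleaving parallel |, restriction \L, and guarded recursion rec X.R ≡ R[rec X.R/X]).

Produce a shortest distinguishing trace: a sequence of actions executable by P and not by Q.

LTS(P): 8 reachable states
  s0 = c.(b.(0 + 0) + (a.0 + (0 + 0))) | b.(0 | 0 | (0 + 0))\{b} → ··b··> s1, ··c··> s2
  s1 = c.(b.(0 + 0) + (a.0 + (0 + 0))) | (0 | 0 | (0 + 0))\{b} → ··c··> s3
  s2 = (b.(0 + 0) + (a.0 + (0 + 0))) | b.(0 | 0 | (0 + 0))\{b} → ··a··> s4, ··b··> s3, ··b··> s5
  s3 = (b.(0 + 0) + (a.0 + (0 + 0))) | (0 | 0 | (0 + 0))\{b} → ··a··> s6, ··b··> s7
  s4 = 0 | b.(0 | 0 | (0 + 0))\{b} → ··b··> s6
  s5 = (0 + 0) | b.(0 | 0 | (0 + 0))\{b} → ··b··> s7
  s6 = 0 | (0 | 0 | (0 + 0))\{b} → ·
  s7 = (0 + 0) | (0 | 0 | (0 + 0))\{b} → ·
LTS(Q): 4 reachable states
  t0 = c.(b.(0 + 0) + (a.0 + (0 + 0))) | (0 | 0 | (0 + 0))\{b} → ··c··> t1
  t1 = (b.(0 + 0) + (a.0 + (0 + 0))) | (0 | 0 | (0 + 0))\{b} → ··a··> t2, ··b··> t3
  t2 = 0 | (0 | 0 | (0 + 0))\{b} → ·
  t3 = (0 + 0) | (0 | 0 | (0 + 0))\{b} → ·
Run σ = ⟨b⟩ on P: start {s0}
  [1] b ⇒ {s1}
  ✓ P
Run σ = ⟨b⟩ on Q: start {t0}
  [1] b ⇒ no successor for Q

b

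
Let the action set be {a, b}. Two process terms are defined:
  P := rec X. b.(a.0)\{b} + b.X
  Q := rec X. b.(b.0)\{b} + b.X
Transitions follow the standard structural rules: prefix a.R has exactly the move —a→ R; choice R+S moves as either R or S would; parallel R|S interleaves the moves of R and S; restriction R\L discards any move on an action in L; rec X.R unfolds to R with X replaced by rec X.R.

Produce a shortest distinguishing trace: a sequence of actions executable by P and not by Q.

P's transition system — 3 states:
  s0 = rec X. b.(a.0)\{b} + b.X ⊢ --b--▸ s0, --b--▸ s1
  s1 = (a.0)\{b} ⊢ --a--▸ s2
  s2 = 0\{b} ⊢ deadlocked
Q's transition system — 2 states:
  t0 = rec X. b.(b.0)\{b} + b.X ⊢ --b--▸ t0, --b--▸ t1
  t1 = (b.0)\{b} ⊢ deadlocked
Run σ = ⟨ba⟩ on P: start {s0}
  [1] b ⇒ {s0, s1}
  [2] a ⇒ {s2}
  — P admits the full trace.
Run σ = ⟨ba⟩ on Q: start {t0}
  [1] b ⇒ {t0, t1}
  [2] a ⇒ no successor for Q

ba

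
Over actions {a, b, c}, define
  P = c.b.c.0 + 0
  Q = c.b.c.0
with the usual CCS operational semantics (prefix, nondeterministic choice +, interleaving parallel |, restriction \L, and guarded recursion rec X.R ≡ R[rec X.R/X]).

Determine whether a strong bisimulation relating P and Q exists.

P ~ Q

Reachable graph of P (4 states):
  u0 = c.b.c.0 + 0 has moves =c=> u1
  u1 = b.c.0 has moves =b=> u2
  u2 = c.0 has moves =c=> u3
  u3 = 0 has moves (no moves)
Reachable graph of Q (4 states):
  v0 = c.b.c.0 has moves =c=> v1
  v1 = b.c.0 has moves =b=> v2
  v2 = c.0 has moves =c=> v3
  v3 = 0 has moves (no moves)
Coarsest stable partition (strong bisimilarity classes):
  B0 = {u0, v0}
  B1 = {u1, v1}
  B2 = {u2, v2}
  B3 = {u3, v3}
u0 ∈ B0, v0 ∈ B0 → same block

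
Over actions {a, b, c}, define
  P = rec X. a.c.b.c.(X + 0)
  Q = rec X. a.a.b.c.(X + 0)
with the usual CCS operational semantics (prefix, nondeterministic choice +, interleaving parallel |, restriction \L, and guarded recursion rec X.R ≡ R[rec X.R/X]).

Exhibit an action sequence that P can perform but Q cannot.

LTS(P): 5 reachable states
  m0 = rec X. a.c.b.c.(X + 0) has moves ··a··> m1
  m1 = c.b.c.((rec X. a.c.b.c.(X + 0)) + 0) has moves ··c··> m2
  m2 = b.c.((rec X. a.c.b.c.(X + 0)) + 0) has moves ··b··> m3
  m3 = c.((rec X. a.c.b.c.(X + 0)) + 0) has moves ··c··> m4
  m4 = (rec X. a.c.b.c.(X + 0)) + 0 has moves ··a··> m1
LTS(Q): 5 reachable states
  n0 = rec X. a.a.b.c.(X + 0) has moves ··a··> n1
  n1 = a.b.c.((rec X. a.a.b.c.(X + 0)) + 0) has moves ··a··> n2
  n2 = b.c.((rec X. a.a.b.c.(X + 0)) + 0) has moves ··b··> n3
  n3 = c.((rec X. a.a.b.c.(X + 0)) + 0) has moves ··c··> n4
  n4 = (rec X. a.a.b.c.(X + 0)) + 0 has moves ··a··> n1
Run σ = ⟨ac⟩ on P: start {m0}
  [1] a ⇒ {m1}
  [2] c ⇒ {m2}
  — P admits the full trace.
Run σ = ⟨ac⟩ on Q: start {n0}
  [1] a ⇒ {n1}
  [2] c ⇒ ∅  — Q cannot continue

ac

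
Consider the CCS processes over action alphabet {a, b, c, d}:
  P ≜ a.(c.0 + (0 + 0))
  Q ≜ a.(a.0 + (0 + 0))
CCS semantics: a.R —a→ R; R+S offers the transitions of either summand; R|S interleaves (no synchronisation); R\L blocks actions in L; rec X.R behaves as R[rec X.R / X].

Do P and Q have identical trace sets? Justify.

NO — witness ⟨ac⟩

LTS(P): 3 reachable states
  m0 = a.(c.0 + (0 + 0)) → =a=> m1
  m1 = c.0 + (0 + 0) → =c=> m2
  m2 = 0 → ∅
LTS(Q): 3 reachable states
  n0 = a.(a.0 + (0 + 0)) → =a=> n1
  n1 = a.0 + (0 + 0) → =a=> n2
  n2 = 0 → ∅
Trace ⟨ac⟩ through P, begin at {m0}:
  step 1 (a): {m1}
  step 2 (c): {m2}
  ✓ P
Trace ⟨ac⟩ through Q, begin at {n0}:
  step 1 (a): {n1}
  step 2 (c): ∅ (Q stuck)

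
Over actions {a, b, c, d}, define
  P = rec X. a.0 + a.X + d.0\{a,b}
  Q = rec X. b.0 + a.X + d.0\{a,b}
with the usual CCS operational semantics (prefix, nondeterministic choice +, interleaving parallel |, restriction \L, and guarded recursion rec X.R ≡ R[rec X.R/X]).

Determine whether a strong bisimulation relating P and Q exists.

Reachable graph of P (3 states):
  s0 = rec X. a.0 + a.X + d.0\{a,b} ⊢ —a→ s0, —a→ s1, —d→ s2
  s1 = 0 ⊢ ·
  s2 = 0\{a,b} ⊢ ·
Reachable graph of Q (3 states):
  t0 = rec X. b.0 + a.X + d.0\{a,b} ⊢ —a→ t0, —b→ t1, —d→ t2
  t1 = 0 ⊢ ·
  t2 = 0\{a,b} ⊢ ·
Partition-refinement fixed point:
  B0 = {s0}
  B1 = {s1, s2, t1, t2}
  B2 = {t0}
s0 ∈ B0, t0 ∈ B2 → different blocks

NO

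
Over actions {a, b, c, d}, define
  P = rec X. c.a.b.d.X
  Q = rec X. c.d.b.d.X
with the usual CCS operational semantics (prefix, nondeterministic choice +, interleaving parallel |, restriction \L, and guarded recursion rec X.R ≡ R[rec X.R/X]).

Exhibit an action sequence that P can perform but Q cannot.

LTS(P): 4 reachable states
  s0 = rec X. c.a.b.d.X :: -c-> s1
  s1 = a.b.d.(rec X. c.a.b.d.X) :: -a-> s2
  s2 = b.d.(rec X. c.a.b.d.X) :: -b-> s3
  s3 = d.(rec X. c.a.b.d.X) :: -d-> s0
LTS(Q): 4 reachable states
  t0 = rec X. c.d.b.d.X :: -c-> t1
  t1 = d.b.d.(rec X. c.d.b.d.X) :: -d-> t2
  t2 = b.d.(rec X. c.d.b.d.X) :: -b-> t3
  t3 = d.(rec X. c.d.b.d.X) :: -d-> t0
Run σ = ⟨ca⟩ on P: start {s0}
  step 1 (c): {s1}
  step 2 (a): {s2}
  — P admits the full trace.
Run σ = ⟨ca⟩ on Q: start {t0}
  step 1 (c): {t1}
  step 2 (a): ∅ (Q stuck)

ca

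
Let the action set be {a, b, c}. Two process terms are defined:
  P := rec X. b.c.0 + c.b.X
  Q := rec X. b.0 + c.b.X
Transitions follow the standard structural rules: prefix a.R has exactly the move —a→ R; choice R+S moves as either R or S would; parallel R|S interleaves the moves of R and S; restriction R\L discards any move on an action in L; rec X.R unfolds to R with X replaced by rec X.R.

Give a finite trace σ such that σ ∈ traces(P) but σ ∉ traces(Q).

bc

P's transition system — 4 states:
  p0 = rec X. b.c.0 + c.b.X :: -b-> p1, -c-> p2
  p1 = c.0 :: -c-> p3
  p2 = b.(rec X. b.c.0 + c.b.X) :: -b-> p0
  p3 = 0 :: stopped
Q's transition system — 3 states:
  q0 = rec X. b.0 + c.b.X :: -b-> q1, -c-> q2
  q1 = 0 :: stopped
  q2 = b.(rec X. b.0 + c.b.X) :: -b-> q0
Trace ⟨bc⟩ through P, begin at {p0}:
  after b @ step 1: {p1}
  after c @ step 2: {p3}
  ✓ P
Trace ⟨bc⟩ through Q, begin at {q0}:
  after b @ step 1: {q1}
  after c @ step 2: no successor for Q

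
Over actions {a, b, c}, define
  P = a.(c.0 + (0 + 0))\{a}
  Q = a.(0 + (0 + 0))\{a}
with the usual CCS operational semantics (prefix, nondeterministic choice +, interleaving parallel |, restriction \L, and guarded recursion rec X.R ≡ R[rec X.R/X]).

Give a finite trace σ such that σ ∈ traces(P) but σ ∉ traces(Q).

LTS(P): 3 reachable states
  m0 = a.(c.0 + (0 + 0))\{a} | --a--▸ m1
  m1 = (c.0 + (0 + 0))\{a} | --c--▸ m2
  m2 = 0\{a} | ∅
LTS(Q): 2 reachable states
  n0 = a.(0 + (0 + 0))\{a} | --a--▸ n1
  n1 = (0 + (0 + 0))\{a} | ∅
Executing ac from P (initial set {m0}):
  [1] a ⇒ {m1}
  [2] c ⇒ {m2}
  ✓ P
Executing ac from Q (initial set {n0}):
  [1] a ⇒ {n1}
  [2] c ⇒ ∅ (Q stuck)

ac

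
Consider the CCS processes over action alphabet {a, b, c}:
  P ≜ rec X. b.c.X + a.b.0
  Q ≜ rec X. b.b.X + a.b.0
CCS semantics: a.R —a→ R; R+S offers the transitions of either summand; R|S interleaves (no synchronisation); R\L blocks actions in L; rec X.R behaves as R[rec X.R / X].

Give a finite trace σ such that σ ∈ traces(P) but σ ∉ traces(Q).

LTS(P): 4 reachable states
  u0 = rec X. b.c.X + a.b.0 → -a-> u1, -b-> u2
  u1 = b.0 → -b-> u3
  u2 = c.(rec X. b.c.X + a.b.0) → -c-> u0
  u3 = 0 → deadlocked
LTS(Q): 4 reachable states
  v0 = rec X. b.b.X + a.b.0 → -a-> v1, -b-> v2
  v1 = b.0 → -b-> v3
  v2 = b.(rec X. b.b.X + a.b.0) → -b-> v0
  v3 = 0 → deadlocked
Run σ = ⟨bc⟩ on P: start {u0}
  step 1 (b): {u2}
  step 2 (c): {u0}
  P completes σ.
Run σ = ⟨bc⟩ on Q: start {v0}
  step 1 (b): {v2}
  step 2 (c): ∅ (Q stuck)

bc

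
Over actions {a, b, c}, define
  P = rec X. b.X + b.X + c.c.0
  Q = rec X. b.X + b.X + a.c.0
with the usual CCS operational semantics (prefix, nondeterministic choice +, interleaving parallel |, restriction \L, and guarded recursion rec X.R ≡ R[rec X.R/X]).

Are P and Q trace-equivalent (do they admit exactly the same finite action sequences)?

traces(P) ≠ traces(Q) — witness ⟨c⟩

Reachable graph of P (3 states):
  m0 = rec X. b.X + b.X + c.c.0 | —b→ m0, —c→ m1
  m1 = c.0 | —c→ m2
  m2 = 0 | ·
Reachable graph of Q (3 states):
  n0 = rec X. b.X + b.X + a.c.0 | —a→ n1, —b→ n0
  n1 = c.0 | —c→ n2
  n2 = 0 | ·
Run σ = ⟨c⟩ on P: start {m0}
  [1] c ⇒ {m1}
  ✓ P
Run σ = ⟨c⟩ on Q: start {n0}
  [1] c ⇒ ∅ (Q stuck)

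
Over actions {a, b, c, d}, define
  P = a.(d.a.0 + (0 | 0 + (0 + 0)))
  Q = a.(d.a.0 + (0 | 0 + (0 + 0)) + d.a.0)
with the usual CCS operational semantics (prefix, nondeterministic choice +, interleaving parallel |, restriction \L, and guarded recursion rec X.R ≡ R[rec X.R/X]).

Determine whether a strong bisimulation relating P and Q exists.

P's transition system — 4 states:
  m0 = a.(d.a.0 + (0 | 0 + (0 + 0))) | --a--▸ m1
  m1 = d.a.0 + (0 | 0 + (0 + 0)) | --d--▸ m2
  m2 = a.0 | --a--▸ m3
  m3 = 0 | deadlocked
Q's transition system — 4 states:
  n0 = a.(d.a.0 + (0 | 0 + (0 + 0)) + d.a.0) | --a--▸ n1
  n1 = d.a.0 + (0 | 0 + (0 + 0)) + d.a.0 | --d--▸ n2
  n2 = a.0 | --a--▸ n3
  n3 = 0 | deadlocked
Coarsest stable partition (strong bisimilarity classes):
  B0 = {m0, n0}
  B1 = {m1, n1}
  B2 = {m2, n2}
  B3 = {m3, n3}
m0 ∈ B0, n0 ∈ B0 → same block

P ~ Q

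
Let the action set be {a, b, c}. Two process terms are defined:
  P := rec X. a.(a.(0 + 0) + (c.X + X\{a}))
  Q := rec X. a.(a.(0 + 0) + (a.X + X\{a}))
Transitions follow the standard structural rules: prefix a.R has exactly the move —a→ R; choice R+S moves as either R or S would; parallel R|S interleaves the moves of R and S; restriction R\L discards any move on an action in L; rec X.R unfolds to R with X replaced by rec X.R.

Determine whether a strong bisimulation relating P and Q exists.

not bisimilar

P's transition system — 3 states:
  u0 = rec X. a.(a.(0 + 0) + (c.X + X\{a})) ⊢ ··a··> u1
  u1 = a.(0 + 0) + (c.(rec X. a.(a.(0 + 0) + (c.X + X\{a}))) + (rec X. a.(a.(0 + 0) + (c.X + X\{a})))\{a}) ⊢ ··a··> u2, ··c··> u0
  u2 = 0 + 0 ⊢ deadlocked
Q's transition system — 3 states:
  v0 = rec X. a.(a.(0 + 0) + (a.X + X\{a})) ⊢ ··a··> v1
  v1 = a.(0 + 0) + (a.(rec X. a.(a.(0 + 0) + (a.X + X\{a}))) + (rec X. a.(a.(0 + 0) + (a.X + X\{a})))\{a}) ⊢ ··a··> v0, ··a··> v2
  v2 = 0 + 0 ⊢ deadlocked
Coarsest stable partition (strong bisimilarity classes):
  B0 = {u0}
  B1 = {u1}
  B2 = {u2, v2}
  B3 = {v0}
  B4 = {v1}
u0 ∈ B0, v0 ∈ B3 → different blocks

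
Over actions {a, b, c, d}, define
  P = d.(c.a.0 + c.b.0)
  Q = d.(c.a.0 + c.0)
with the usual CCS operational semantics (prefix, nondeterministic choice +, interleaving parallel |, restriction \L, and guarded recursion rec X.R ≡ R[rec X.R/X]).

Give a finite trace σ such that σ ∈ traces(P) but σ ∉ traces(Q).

LTS(P): 5 reachable states
  u0 = d.(c.a.0 + c.b.0) has moves ··d··> u1
  u1 = c.a.0 + c.b.0 has moves ··c··> u2, ··c··> u3
  u2 = a.0 has moves ··a··> u4
  u3 = b.0 has moves ··b··> u4
  u4 = 0 has moves ·
LTS(Q): 4 reachable states
  v0 = d.(c.a.0 + c.0) has moves ··d··> v1
  v1 = c.a.0 + c.0 has moves ··c··> v2, ··c··> v3
  v2 = 0 has moves ·
  v3 = a.0 has moves ··a··> v2
Run σ = ⟨dcb⟩ on P: start {u0}
  [1] d ⇒ {u1}
  [2] c ⇒ {u2, u3}
  [3] b ⇒ {u4}
  P completes σ.
Run σ = ⟨dcb⟩ on Q: start {v0}
  [1] d ⇒ {v1}
  [2] c ⇒ {v2, v3}
  [3] b ⇒ ∅ (Q stuck)

dcb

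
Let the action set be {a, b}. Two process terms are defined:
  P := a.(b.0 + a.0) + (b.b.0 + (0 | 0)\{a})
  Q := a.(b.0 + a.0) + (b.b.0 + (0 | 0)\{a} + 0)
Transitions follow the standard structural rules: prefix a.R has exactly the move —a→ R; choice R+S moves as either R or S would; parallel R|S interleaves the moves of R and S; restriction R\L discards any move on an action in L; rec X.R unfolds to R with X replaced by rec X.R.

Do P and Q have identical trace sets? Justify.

trace-equivalent

LTS(P): 4 reachable states
  p0 = a.(b.0 + a.0) + (b.b.0 + (0 | 0)\{a}) :: --a--▸ p1, --b--▸ p2
  p1 = b.0 + a.0 :: --a--▸ p3, --b--▸ p3
  p2 = b.0 :: --b--▸ p3
  p3 = 0 :: deadlocked
LTS(Q): 4 reachable states
  q0 = a.(b.0 + a.0) + (b.b.0 + (0 | 0)\{a} + 0) :: --a--▸ q1, --b--▸ q2
  q1 = b.0 + a.0 :: --a--▸ q3, --b--▸ q3
  q2 = b.0 :: --b--▸ q3
  q3 = 0 :: deadlocked
Partition-refinement fixed point:
  B0 = {p0, q0}
  B1 = {p1, q1}
  B2 = {p3, q3}
  B3 = {p2, q2}
p0 ∈ B0, q0 ∈ B0 → same block
Bisimilar ⇒ trace-equivalent.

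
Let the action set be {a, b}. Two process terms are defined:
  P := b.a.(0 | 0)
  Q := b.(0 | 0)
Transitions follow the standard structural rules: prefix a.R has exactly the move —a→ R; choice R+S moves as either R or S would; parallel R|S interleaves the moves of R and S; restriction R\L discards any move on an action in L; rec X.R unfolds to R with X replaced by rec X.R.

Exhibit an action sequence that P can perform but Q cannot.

LTS(P): 3 reachable states
  p0 = b.a.(0 | 0) | --b--▸ p1
  p1 = a.(0 | 0) | --a--▸ p2
  p2 = 0 | 0 | stopped
LTS(Q): 2 reachable states
  q0 = b.(0 | 0) | --b--▸ q1
  q1 = 0 | 0 | stopped
Executing ba from P (initial set {p0}):
  after b @ step 1: {p1}
  after a @ step 2: {p2}
  ✓ P
Executing ba from Q (initial set {q0}):
  after b @ step 1: {q1}
  after a @ step 2: no successor for Q

ba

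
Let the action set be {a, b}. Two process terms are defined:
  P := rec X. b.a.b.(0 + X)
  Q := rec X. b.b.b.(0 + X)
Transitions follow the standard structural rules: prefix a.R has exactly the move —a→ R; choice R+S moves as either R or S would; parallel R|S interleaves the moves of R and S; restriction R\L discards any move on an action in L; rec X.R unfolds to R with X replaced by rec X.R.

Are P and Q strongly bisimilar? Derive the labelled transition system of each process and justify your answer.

LTS(P): 4 reachable states
  m0 = rec X. b.a.b.(0 + X) | —b→ m1
  m1 = a.b.(0 + (rec X. b.a.b.(0 + X))) | —a→ m2
  m2 = b.(0 + (rec X. b.a.b.(0 + X))) | —b→ m3
  m3 = 0 + (rec X. b.a.b.(0 + X)) | —b→ m1
LTS(Q): 4 reachable states
  n0 = rec X. b.b.b.(0 + X) | —b→ n1
  n1 = b.b.(0 + (rec X. b.b.b.(0 + X))) | —b→ n2
  n2 = b.(0 + (rec X. b.b.b.(0 + X))) | —b→ n3
  n3 = 0 + (rec X. b.b.b.(0 + X)) | —b→ n1
Bisimilarity quotient blocks:
  B0 = {m0, m3}
  B1 = {m1}
  B2 = {m2}
  B3 = {n0, n1, n2, n3}
m0 ∈ B0, n0 ∈ B3 → different blocks

not bisimilar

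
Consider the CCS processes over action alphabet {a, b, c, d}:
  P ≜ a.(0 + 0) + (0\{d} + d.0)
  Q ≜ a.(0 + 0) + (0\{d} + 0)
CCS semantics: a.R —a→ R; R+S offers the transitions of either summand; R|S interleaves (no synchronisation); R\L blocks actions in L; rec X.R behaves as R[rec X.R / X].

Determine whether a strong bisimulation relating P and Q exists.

Reachable graph of P (3 states):
  u0 = a.(0 + 0) + (0\{d} + d.0) → --a--▸ u1, --d--▸ u2
  u1 = 0 + 0 → deadlocked
  u2 = 0 → deadlocked
Reachable graph of Q (2 states):
  v0 = a.(0 + 0) + (0\{d} + 0) → --a--▸ v1
  v1 = 0 + 0 → deadlocked
Coarsest stable partition (strong bisimilarity classes):
  B0 = {u0}
  B1 = {u1, u2, v1}
  B2 = {v0}
u0 ∈ B0, v0 ∈ B2 → different blocks

not bisimilar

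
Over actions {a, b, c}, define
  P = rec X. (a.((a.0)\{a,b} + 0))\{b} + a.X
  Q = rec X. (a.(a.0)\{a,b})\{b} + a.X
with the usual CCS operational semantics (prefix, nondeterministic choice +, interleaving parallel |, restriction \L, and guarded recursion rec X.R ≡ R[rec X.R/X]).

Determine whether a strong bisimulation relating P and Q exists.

bisimilar

P's transition system — 2 states:
  m0 = rec X. (a.((a.0)\{a,b} + 0))\{b} + a.X :: -a-> m0, -a-> m1
  m1 = ((a.0)\{a,b} + 0)\{b} :: ·
Q's transition system — 2 states:
  n0 = rec X. (a.(a.0)\{a,b})\{b} + a.X :: -a-> n0, -a-> n1
  n1 = (a.0)\{a,b}\{b} :: ·
Coarsest stable partition (strong bisimilarity classes):
  B0 = {m0, n0}
  B1 = {m1, n1}
m0 ∈ B0, n0 ∈ B0 → same block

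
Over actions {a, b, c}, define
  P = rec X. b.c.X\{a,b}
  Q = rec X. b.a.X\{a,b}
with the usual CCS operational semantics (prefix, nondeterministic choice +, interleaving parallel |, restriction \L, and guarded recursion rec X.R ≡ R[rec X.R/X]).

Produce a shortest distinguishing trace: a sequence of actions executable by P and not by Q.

Reachable graph of P (3 states):
  u0 = rec X. b.c.X\{a,b} ⊢ -b-> u1
  u1 = c.(rec X. b.c.X\{a,b})\{a,b} ⊢ -c-> u2
  u2 = (rec X. b.c.X\{a,b})\{a,b} ⊢ ·
Reachable graph of Q (3 states):
  v0 = rec X. b.a.X\{a,b} ⊢ -b-> v1
  v1 = a.(rec X. b.a.X\{a,b})\{a,b} ⊢ -a-> v2
  v2 = (rec X. b.a.X\{a,b})\{a,b} ⊢ ·
Executing bc from P (initial set {u0}):
  after b @ step 1: {u1}
  after c @ step 2: {u2}
  P completes σ.
Executing bc from Q (initial set {v0}):
  after b @ step 1: {v1}
  after c @ step 2: ∅ (Q stuck)

bc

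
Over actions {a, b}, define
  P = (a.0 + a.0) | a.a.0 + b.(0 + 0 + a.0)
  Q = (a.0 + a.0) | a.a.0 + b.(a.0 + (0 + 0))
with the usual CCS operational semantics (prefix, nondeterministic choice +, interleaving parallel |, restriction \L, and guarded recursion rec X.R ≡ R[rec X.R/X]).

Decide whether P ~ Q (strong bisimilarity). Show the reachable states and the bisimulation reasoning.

YES

Reachable graph of P (8 states):
  u0 = (a.0 + a.0) | a.a.0 + b.(0 + 0 + a.0) has moves =a=> u1, =a=> u2, =b=> u3
  u1 = (a.0 + a.0) | a.0 has moves =a=> u4, =a=> u5
  u2 = 0 | a.a.0 has moves =a=> u5
  u3 = 0 + 0 + a.0 has moves =a=> u6
  u4 = (a.0 + a.0) | 0 has moves =a=> u7
  u5 = 0 | a.0 has moves =a=> u7
  u6 = 0 has moves deadlocked
  u7 = 0 | 0 has moves deadlocked
Reachable graph of Q (8 states):
  v0 = (a.0 + a.0) | a.a.0 + b.(a.0 + (0 + 0)) has moves =a=> v1, =a=> v2, =b=> v3
  v1 = (a.0 + a.0) | a.0 has moves =a=> v4, =a=> v5
  v2 = 0 | a.a.0 has moves =a=> v5
  v3 = a.0 + (0 + 0) has moves =a=> v6
  v4 = (a.0 + a.0) | 0 has moves =a=> v7
  v5 = 0 | a.0 has moves =a=> v7
  v6 = 0 has moves deadlocked
  v7 = 0 | 0 has moves deadlocked
Partition-refinement fixed point:
  B0 = {u0, v0}
  B1 = {u3, u4, u5, v3, v4, v5}
  B2 = {u6, u7, v6, v7}
  B3 = {u1, u2, v1, v2}
u0 ∈ B0, v0 ∈ B0 → same block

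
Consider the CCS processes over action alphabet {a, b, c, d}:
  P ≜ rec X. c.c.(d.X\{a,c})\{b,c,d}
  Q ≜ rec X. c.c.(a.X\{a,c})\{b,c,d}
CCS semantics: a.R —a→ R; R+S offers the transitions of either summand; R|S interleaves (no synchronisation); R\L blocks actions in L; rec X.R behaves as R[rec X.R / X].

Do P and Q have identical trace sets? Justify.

Reachable graph of P (3 states):
  u0 = rec X. c.c.(d.X\{a,c})\{b,c,d} :: —c→ u1
  u1 = c.(d.(rec X. c.c.(d.X\{a,c})\{b,c,d})\{a,c})\{b,c,d} :: —c→ u2
  u2 = (d.(rec X. c.c.(d.X\{a,c})\{b,c,d})\{a,c})\{b,c,d} :: ·
Reachable graph of Q (4 states):
  v0 = rec X. c.c.(a.X\{a,c})\{b,c,d} :: —c→ v1
  v1 = c.(a.(rec X. c.c.(a.X\{a,c})\{b,c,d})\{a,c})\{b,c,d} :: —c→ v2
  v2 = (a.(rec X. c.c.(a.X\{a,c})\{b,c,d})\{a,c})\{b,c,d} :: —a→ v3
  v3 = (rec X. c.c.(a.X\{a,c})\{b,c,d})\{a,c}\{b,c,d} :: ·
Trace ⟨cca⟩ through Q, begin at {v0}:
  step 1 (c): {v1}
  step 2 (c): {v2}
  step 3 (a): {v3}
  ✓ Q
Trace ⟨cca⟩ through P, begin at {u0}:
  step 1 (c): {u1}
  step 2 (c): {u2}
  step 3 (a): ∅  — P cannot continue

traces(P) ≠ traces(Q) — witness ⟨cca⟩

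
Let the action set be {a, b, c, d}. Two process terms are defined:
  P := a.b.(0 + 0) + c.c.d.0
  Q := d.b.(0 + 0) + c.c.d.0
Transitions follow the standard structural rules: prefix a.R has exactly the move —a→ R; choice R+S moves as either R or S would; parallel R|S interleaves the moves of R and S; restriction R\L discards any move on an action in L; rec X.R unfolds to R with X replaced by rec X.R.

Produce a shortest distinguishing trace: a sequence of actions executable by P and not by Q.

Reachable graph of P (6 states):
  u0 = a.b.(0 + 0) + c.c.d.0 | -a-> u1, -c-> u2
  u1 = b.(0 + 0) | -b-> u3
  u2 = c.d.0 | -c-> u4
  u3 = 0 + 0 | ·
  u4 = d.0 | -d-> u5
  u5 = 0 | ·
Reachable graph of Q (6 states):
  v0 = d.b.(0 + 0) + c.c.d.0 | -c-> v1, -d-> v2
  v1 = c.d.0 | -c-> v3
  v2 = b.(0 + 0) | -b-> v4
  v3 = d.0 | -d-> v5
  v4 = 0 + 0 | ·
  v5 = 0 | ·
Executing a from P (initial set {u0}):
  [1] a ⇒ {u1}
  P completes σ.
Executing a from Q (initial set {v0}):
  [1] a ⇒ ∅  — Q cannot continue

a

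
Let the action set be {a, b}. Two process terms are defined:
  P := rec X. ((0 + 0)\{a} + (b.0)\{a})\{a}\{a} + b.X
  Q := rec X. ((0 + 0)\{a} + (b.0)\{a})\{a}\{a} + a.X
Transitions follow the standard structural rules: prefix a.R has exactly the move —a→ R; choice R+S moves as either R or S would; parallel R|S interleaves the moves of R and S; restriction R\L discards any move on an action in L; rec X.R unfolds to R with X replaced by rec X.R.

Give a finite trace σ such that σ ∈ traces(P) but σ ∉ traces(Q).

LTS(P): 2 reachable states
  m0 = rec X. ((0 + 0)\{a} + (b.0)\{a})\{a}\{a} + b.X ⊢ ··b··> m0, ··b··> m1
  m1 = 0\{a}\{a}\{a} ⊢ deadlocked
LTS(Q): 2 reachable states
  n0 = rec X. ((0 + 0)\{a} + (b.0)\{a})\{a}\{a} + a.X ⊢ ··a··> n0, ··b··> n1
  n1 = 0\{a}\{a}\{a} ⊢ deadlocked
Executing bb from P (initial set {m0}):
  after b @ step 1: {m0, m1}
  after b @ step 2: {m0, m1}
  P completes σ.
Executing bb from Q (initial set {n0}):
  after b @ step 1: {n1}
  after b @ step 2: ∅  — Q cannot continue

bb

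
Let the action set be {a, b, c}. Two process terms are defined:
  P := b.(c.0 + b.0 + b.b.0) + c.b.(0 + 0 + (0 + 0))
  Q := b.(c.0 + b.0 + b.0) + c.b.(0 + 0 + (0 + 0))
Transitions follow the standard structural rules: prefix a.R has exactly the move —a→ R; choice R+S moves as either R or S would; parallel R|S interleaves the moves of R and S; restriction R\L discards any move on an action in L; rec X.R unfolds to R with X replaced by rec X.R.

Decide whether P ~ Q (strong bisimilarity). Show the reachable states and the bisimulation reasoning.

not bisimilar

Reachable graph of P (6 states):
  m0 = b.(c.0 + b.0 + b.b.0) + c.b.(0 + 0 + (0 + 0)) ⊢ --b--▸ m1, --c--▸ m2
  m1 = c.0 + b.0 + b.b.0 ⊢ --b--▸ m3, --b--▸ m4, --c--▸ m3
  m2 = b.(0 + 0 + (0 + 0)) ⊢ --b--▸ m5
  m3 = 0 ⊢ (no moves)
  m4 = b.0 ⊢ --b--▸ m3
  m5 = 0 + 0 + (0 + 0) ⊢ (no moves)
Reachable graph of Q (5 states):
  n0 = b.(c.0 + b.0 + b.0) + c.b.(0 + 0 + (0 + 0)) ⊢ --b--▸ n1, --c--▸ n2
  n1 = c.0 + b.0 + b.0 ⊢ --b--▸ n3, --c--▸ n3
  n2 = b.(0 + 0 + (0 + 0)) ⊢ --b--▸ n4
  n3 = 0 ⊢ (no moves)
  n4 = 0 + 0 + (0 + 0) ⊢ (no moves)
Partition-refinement fixed point:
  B0 = {m0}
  B1 = {m2, m4, n2}
  B2 = {m3, m5, n3, n4}
  B3 = {m1}
  B4 = {n0}
  B5 = {n1}
m0 ∈ B0, n0 ∈ B4 → different blocks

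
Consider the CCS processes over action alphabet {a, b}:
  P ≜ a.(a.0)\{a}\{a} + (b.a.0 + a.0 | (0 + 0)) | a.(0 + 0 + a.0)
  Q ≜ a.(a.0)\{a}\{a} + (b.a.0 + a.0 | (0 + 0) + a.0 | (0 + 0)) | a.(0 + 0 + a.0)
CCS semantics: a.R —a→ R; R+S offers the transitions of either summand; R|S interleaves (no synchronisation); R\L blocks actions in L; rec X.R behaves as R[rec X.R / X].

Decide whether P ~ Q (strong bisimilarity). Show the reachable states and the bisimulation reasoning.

P's transition system — 13 states:
  m0 = a.(a.0)\{a}\{a} + (b.a.0 + a.0 | (0 + 0)) | a.(0 + 0 + a.0) | ··a··> m1, ··a··> m2, ··a··> m3, ··b··> m4
  m1 = (a.0)\{a}\{a} | ∅
  m2 = (b.a.0 + a.0 | (0 + 0)) | (0 + 0 + a.0) | ··a··> m5, ··a··> m6, ··b··> m7
  m3 = 0 | (0 + 0) | a.(0 + 0 + a.0) | ··a··> m6
  m4 = a.0 | a.(0 + 0 + a.0) | ··a··> m7, ··a··> m8
  m5 = (b.a.0 + a.0 | (0 + 0)) | 0 | ··a··> m9, ··b··> m10
  m6 = 0 | (0 + 0) | (0 + 0 + a.0) | ··a··> m9
  m7 = a.0 | (0 + 0 + a.0) | ··a··> m10, ··a··> m11
  m8 = 0 | a.(0 + 0 + a.0) | ··a··> m11
  m9 = 0 | (0 + 0) | 0 | ∅
  m10 = a.0 | 0 | ··a··> m12
  m11 = 0 | (0 + 0 + a.0) | ··a··> m12
  m12 = 0 | 0 | ∅
Q's transition system — 13 states:
  n0 = a.(a.0)\{a}\{a} + (b.a.0 + a.0 | (0 + 0) + a.0 | (0 + 0)) | a.(0 + 0 + a.0) | ··a··> n1, ··a··> n2, ··a··> n3, ··b··> n4
  n1 = (a.0)\{a}\{a} | ∅
  n2 = (b.a.0 + a.0 | (0 + 0) + a.0 | (0 + 0)) | (0 + 0 + a.0) | ··a··> n5, ··a··> n6, ··b··> n7
  n3 = 0 | (0 + 0) | a.(0 + 0 + a.0) | ··a··> n6
  n4 = a.0 | a.(0 + 0 + a.0) | ··a··> n7, ··a··> n8
  n5 = (b.a.0 + a.0 | (0 + 0) + a.0 | (0 + 0)) | 0 | ··a··> n9, ··b··> n10
  n6 = 0 | (0 + 0) | (0 + 0 + a.0) | ··a··> n9
  n7 = a.0 | (0 + 0 + a.0) | ··a··> n10, ··a··> n11
  n8 = 0 | a.(0 + 0 + a.0) | ··a··> n11
  n9 = 0 | (0 + 0) | 0 | ∅
  n10 = a.0 | 0 | ··a··> n12
  n11 = 0 | (0 + 0 + a.0) | ··a··> n12
  n12 = 0 | 0 | ∅
Coarsest stable partition (strong bisimilarity classes):
  B0 = {m0, n0}
  B1 = {m2, n2}
  B2 = {m10, m11, m6, n10, n11, n6}
  B3 = {m1, m12, m9, n1, n12, n9}
  B4 = {m5, n5}
  B5 = {m3, m7, m8, n3, n7, n8}
  B6 = {m4, n4}
m0 ∈ B0, n0 ∈ B0 → same block

P ~ Q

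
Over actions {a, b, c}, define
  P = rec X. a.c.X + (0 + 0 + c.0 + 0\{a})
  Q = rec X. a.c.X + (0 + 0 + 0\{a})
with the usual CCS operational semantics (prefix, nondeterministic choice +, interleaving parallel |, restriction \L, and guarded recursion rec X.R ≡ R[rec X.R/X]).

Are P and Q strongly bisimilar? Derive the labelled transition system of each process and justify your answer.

P's transition system — 3 states:
  u0 = rec X. a.c.X + (0 + 0 + c.0 + 0\{a}) ⊢ -a-> u1, -c-> u2
  u1 = c.(rec X. a.c.X + (0 + 0 + c.0 + 0\{a})) ⊢ -c-> u0
  u2 = 0 ⊢ deadlocked
Q's transition system — 2 states:
  v0 = rec X. a.c.X + (0 + 0 + 0\{a}) ⊢ -a-> v1
  v1 = c.(rec X. a.c.X + (0 + 0 + 0\{a})) ⊢ -c-> v0
Partition-refinement fixed point:
  B0 = {u0}
  B1 = {u1}
  B2 = {u2}
  B3 = {v0}
  B4 = {v1}
u0 ∈ B0, v0 ∈ B3 → different blocks

not bisimilar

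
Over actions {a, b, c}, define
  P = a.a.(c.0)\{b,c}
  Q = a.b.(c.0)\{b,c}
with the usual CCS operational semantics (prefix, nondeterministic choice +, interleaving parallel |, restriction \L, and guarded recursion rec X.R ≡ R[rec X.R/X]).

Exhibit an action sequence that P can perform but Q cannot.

Reachable graph of P (3 states):
  u0 = a.a.(c.0)\{b,c} → —a→ u1
  u1 = a.(c.0)\{b,c} → —a→ u2
  u2 = (c.0)\{b,c} → (no moves)
Reachable graph of Q (3 states):
  v0 = a.b.(c.0)\{b,c} → —a→ v1
  v1 = b.(c.0)\{b,c} → —b→ v2
  v2 = (c.0)\{b,c} → (no moves)
Run σ = ⟨aa⟩ on P: start {u0}
  after a @ step 1: {u1}
  after a @ step 2: {u2}
  ✓ P
Run σ = ⟨aa⟩ on Q: start {v0}
  after a @ step 1: {v1}
  after a @ step 2: ∅  — Q cannot continue

aa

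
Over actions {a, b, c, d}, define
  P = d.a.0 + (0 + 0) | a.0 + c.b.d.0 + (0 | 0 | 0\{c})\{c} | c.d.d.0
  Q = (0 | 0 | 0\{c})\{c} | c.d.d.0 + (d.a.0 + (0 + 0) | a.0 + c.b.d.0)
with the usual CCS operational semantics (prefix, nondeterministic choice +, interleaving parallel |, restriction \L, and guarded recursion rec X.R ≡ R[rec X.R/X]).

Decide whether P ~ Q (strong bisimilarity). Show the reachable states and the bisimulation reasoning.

P's transition system — 9 states:
  s0 = d.a.0 + (0 + 0) | a.0 + c.b.d.0 + (0 | 0 | 0\{c})\{c} | c.d.d.0 :: --a--▸ s1, --c--▸ s2, --c--▸ s3, --d--▸ s4
  s1 = (0 + 0) | 0 :: ∅
  s2 = (0 | 0 | 0\{c})\{c} | d.d.0 :: --d--▸ s5
  s3 = b.d.0 :: --b--▸ s6
  s4 = a.0 :: --a--▸ s7
  s5 = (0 | 0 | 0\{c})\{c} | d.0 :: --d--▸ s8
  s6 = d.0 :: --d--▸ s7
  s7 = 0 :: ∅
  s8 = (0 | 0 | 0\{c})\{c} | 0 :: ∅
Q's transition system — 9 states:
  t0 = (0 | 0 | 0\{c})\{c} | c.d.d.0 + (d.a.0 + (0 + 0) | a.0 + c.b.d.0) :: --a--▸ t1, --c--▸ t2, --c--▸ t3, --d--▸ t4
  t1 = (0 + 0) | 0 :: ∅
  t2 = (0 | 0 | 0\{c})\{c} | d.d.0 :: --d--▸ t5
  t3 = b.d.0 :: --b--▸ t6
  t4 = a.0 :: --a--▸ t7
  t5 = (0 | 0 | 0\{c})\{c} | d.0 :: --d--▸ t8
  t6 = d.0 :: --d--▸ t7
  t7 = 0 :: ∅
  t8 = (0 | 0 | 0\{c})\{c} | 0 :: ∅
Partition-refinement fixed point:
  B0 = {s0, t0}
  B1 = {s3, t3}
  B2 = {s5, s6, t5, t6}
  B3 = {s1, s7, s8, t1, t7, t8}
  B4 = {s4, t4}
  B5 = {s2, t2}
s0 ∈ B0, t0 ∈ B0 → same block

YES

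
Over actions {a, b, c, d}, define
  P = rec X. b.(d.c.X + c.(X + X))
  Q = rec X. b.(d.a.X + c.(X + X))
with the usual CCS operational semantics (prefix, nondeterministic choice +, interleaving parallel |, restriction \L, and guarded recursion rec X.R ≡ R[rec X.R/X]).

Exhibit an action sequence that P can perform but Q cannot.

Reachable graph of P (4 states):
  s0 = rec X. b.(d.c.X + c.(X + X)) → -b-> s1
  s1 = d.c.(rec X. b.(d.c.X + c.(X + X))) + c.((rec X. b.(d.c.X + c.(X + X))) + (rec X. b.(d.c.X + c.(X + X)))) → -c-> s2, -d-> s3
  s2 = (rec X. b.(d.c.X + c.(X + X))) + (rec X. b.(d.c.X + c.(X + X))) → -b-> s1
  s3 = c.(rec X. b.(d.c.X + c.(X + X))) → -c-> s0
Reachable graph of Q (4 states):
  t0 = rec X. b.(d.a.X + c.(X + X)) → -b-> t1
  t1 = d.a.(rec X. b.(d.a.X + c.(X + X))) + c.((rec X. b.(d.a.X + c.(X + X))) + (rec X. b.(d.a.X + c.(X + X)))) → -c-> t2, -d-> t3
  t2 = (rec X. b.(d.a.X + c.(X + X))) + (rec X. b.(d.a.X + c.(X + X))) → -b-> t1
  t3 = a.(rec X. b.(d.a.X + c.(X + X))) → -a-> t0
Executing bdc from P (initial set {s0}):
  [1] b ⇒ {s1}
  [2] d ⇒ {s3}
  [3] c ⇒ {s0}
  — P admits the full trace.
Executing bdc from Q (initial set {t0}):
  [1] b ⇒ {t1}
  [2] d ⇒ {t3}
  [3] c ⇒ ∅  — Q cannot continue

bdc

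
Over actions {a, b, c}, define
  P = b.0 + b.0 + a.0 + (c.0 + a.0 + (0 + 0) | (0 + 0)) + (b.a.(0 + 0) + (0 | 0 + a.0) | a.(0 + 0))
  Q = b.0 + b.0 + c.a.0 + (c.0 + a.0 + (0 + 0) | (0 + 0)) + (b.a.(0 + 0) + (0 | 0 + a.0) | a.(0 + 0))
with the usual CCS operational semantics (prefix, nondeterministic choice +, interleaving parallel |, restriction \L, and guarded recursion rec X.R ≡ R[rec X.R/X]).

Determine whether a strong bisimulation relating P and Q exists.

LTS(P): 7 reachable states
  m0 = b.0 + b.0 + a.0 + (c.0 + a.0 + (0 + 0) | (0 + 0)) + (b.a.(0 + 0) + (0 | 0 + a.0) | a.(0 + 0)) ⊢ ··a··> m1, ··a··> m2, ··a··> m3, ··b··> m2, ··b··> m4, ··c··> m2
  m1 = (0 | 0 + a.0) | (0 + 0) ⊢ ··a··> m5
  m2 = 0 ⊢ ∅
  m3 = 0 | a.(0 + 0) ⊢ ··a··> m5
  m4 = a.(0 + 0) ⊢ ··a··> m6
  m5 = 0 | (0 + 0) ⊢ ∅
  m6 = 0 + 0 ⊢ ∅
LTS(Q): 8 reachable states
  n0 = b.0 + b.0 + c.a.0 + (c.0 + a.0 + (0 + 0) | (0 + 0)) + (b.a.(0 + 0) + (0 | 0 + a.0) | a.(0 + 0)) ⊢ ··a··> n1, ··a··> n2, ··a··> n3, ··b··> n2, ··b··> n4, ··c··> n2, ··c··> n5
  n1 = (0 | 0 + a.0) | (0 + 0) ⊢ ··a··> n6
  n2 = 0 ⊢ ∅
  n3 = 0 | a.(0 + 0) ⊢ ··a··> n6
  n4 = a.(0 + 0) ⊢ ··a··> n7
  n5 = a.0 ⊢ ··a··> n2
  n6 = 0 | (0 + 0) ⊢ ∅
  n7 = 0 + 0 ⊢ ∅
Bisimilarity quotient blocks:
  B0 = {m0}
  B1 = {m1, m3, m4, n1, n3, n4, n5}
  B2 = {m2, m5, m6, n2, n6, n7}
  B3 = {n0}
m0 ∈ B0, n0 ∈ B3 → different blocks

P ≁ Q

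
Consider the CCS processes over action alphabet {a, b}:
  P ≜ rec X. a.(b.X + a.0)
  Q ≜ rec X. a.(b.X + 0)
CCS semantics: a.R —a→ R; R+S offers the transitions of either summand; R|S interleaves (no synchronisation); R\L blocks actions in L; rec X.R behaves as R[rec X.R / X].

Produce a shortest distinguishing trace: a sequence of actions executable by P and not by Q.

aa

P's transition system — 3 states:
  u0 = rec X. a.(b.X + a.0) :: =a=> u1
  u1 = b.(rec X. a.(b.X + a.0)) + a.0 :: =a=> u2, =b=> u0
  u2 = 0 :: deadlocked
Q's transition system — 2 states:
  v0 = rec X. a.(b.X + 0) :: =a=> v1
  v1 = b.(rec X. a.(b.X + 0)) + 0 :: =b=> v0
Run σ = ⟨aa⟩ on P: start {u0}
  step 1 (a): {u1}
  step 2 (a): {u2}
  ✓ P
Run σ = ⟨aa⟩ on Q: start {v0}
  step 1 (a): {v1}
  step 2 (a): ∅ (Q stuck)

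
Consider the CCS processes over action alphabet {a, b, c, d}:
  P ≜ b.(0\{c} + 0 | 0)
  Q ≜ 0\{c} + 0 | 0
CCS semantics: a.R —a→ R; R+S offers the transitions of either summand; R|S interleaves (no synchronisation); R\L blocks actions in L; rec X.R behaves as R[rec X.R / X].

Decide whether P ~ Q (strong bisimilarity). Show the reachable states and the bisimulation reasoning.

LTS(P): 2 reachable states
  u0 = b.(0\{c} + 0 | 0) ⊢ —b→ u1
  u1 = 0\{c} + 0 | 0 ⊢ (no moves)
LTS(Q): 1 reachable states
  v0 = 0\{c} + 0 | 0 ⊢ (no moves)
Bisimilarity quotient blocks:
  B0 = {u0}
  B1 = {u1, v0}
u0 ∈ B0, v0 ∈ B1 → different blocks

P ≁ Q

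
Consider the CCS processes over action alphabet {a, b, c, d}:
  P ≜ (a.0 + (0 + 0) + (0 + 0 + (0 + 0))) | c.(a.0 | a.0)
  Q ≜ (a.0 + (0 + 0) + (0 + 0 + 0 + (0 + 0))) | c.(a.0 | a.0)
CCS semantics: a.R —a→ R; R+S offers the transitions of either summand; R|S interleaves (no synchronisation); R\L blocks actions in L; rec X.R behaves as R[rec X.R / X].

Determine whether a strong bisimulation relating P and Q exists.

LTS(P): 10 reachable states
  p0 = (a.0 + (0 + 0) + (0 + 0 + (0 + 0))) | c.(a.0 | a.0) :: ··a··> p1, ··c··> p2
  p1 = 0 | c.(a.0 | a.0) :: ··c··> p3
  p2 = (a.0 + (0 + 0) + (0 + 0 + (0 + 0))) | (a.0 | a.0) :: ··a··> p3, ··a··> p4, ··a··> p5
  p3 = 0 | (a.0 | a.0) :: ··a··> p6, ··a··> p7
  p4 = (a.0 + (0 + 0) + (0 + 0 + (0 + 0))) | (0 | a.0) :: ··a··> p6, ··a··> p8
  p5 = (a.0 + (0 + 0) + (0 + 0 + (0 + 0))) | (a.0 | 0) :: ··a··> p7, ··a··> p8
  p6 = 0 | (0 | a.0) :: ··a··> p9
  p7 = 0 | (a.0 | 0) :: ··a··> p9
  p8 = (a.0 + (0 + 0) + (0 + 0 + (0 + 0))) | (0 | 0) :: ··a··> p9
  p9 = 0 | (0 | 0) :: ·
LTS(Q): 10 reachable states
  q0 = (a.0 + (0 + 0) + (0 + 0 + 0 + (0 + 0))) | c.(a.0 | a.0) :: ··a··> q1, ··c··> q2
  q1 = 0 | c.(a.0 | a.0) :: ··c··> q3
  q2 = (a.0 + (0 + 0) + (0 + 0 + 0 + (0 + 0))) | (a.0 | a.0) :: ··a··> q3, ··a··> q4, ··a··> q5
  q3 = 0 | (a.0 | a.0) :: ··a··> q6, ··a··> q7
  q4 = (a.0 + (0 + 0) + (0 + 0 + 0 + (0 + 0))) | (0 | a.0) :: ··a··> q6, ··a··> q8
  q5 = (a.0 + (0 + 0) + (0 + 0 + 0 + (0 + 0))) | (a.0 | 0) :: ··a··> q7, ··a··> q8
  q6 = 0 | (0 | a.0) :: ··a··> q9
  q7 = 0 | (a.0 | 0) :: ··a··> q9
  q8 = (a.0 + (0 + 0) + (0 + 0 + 0 + (0 + 0))) | (0 | 0) :: ··a··> q9
  q9 = 0 | (0 | 0) :: ·
Coarsest stable partition (strong bisimilarity classes):
  B0 = {p0, q0}
  B1 = {p2, q2}
  B2 = {p3, p4, p5, q3, q4, q5}
  B3 = {p6, p7, p8, q6, q7, q8}
  B4 = {p9, q9}
  B5 = {p1, q1}
p0 ∈ B0, q0 ∈ B0 → same block

P ~ Q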